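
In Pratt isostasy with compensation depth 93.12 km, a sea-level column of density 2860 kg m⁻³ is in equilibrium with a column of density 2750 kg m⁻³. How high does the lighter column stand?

3.72 km

ρ_ref D = ρ (D + h) → h = D (ρ_ref − ρ)/ρ.
h = 93.12 km × (2860 − 2750)/2750 = 3.72 km.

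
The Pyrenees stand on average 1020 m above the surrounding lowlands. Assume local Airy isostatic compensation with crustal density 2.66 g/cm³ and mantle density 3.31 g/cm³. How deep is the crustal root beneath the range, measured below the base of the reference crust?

4170 m

Isostatic balance requires: the weight of the topography is balanced by the buoyancy of the root, ρ_c h = (ρ_m − ρ_c) r.
r = h · ρ_c / (ρ_m − ρ_c) = 1020 m × 2.66 / (3.31 − 2.66) = 4170 m.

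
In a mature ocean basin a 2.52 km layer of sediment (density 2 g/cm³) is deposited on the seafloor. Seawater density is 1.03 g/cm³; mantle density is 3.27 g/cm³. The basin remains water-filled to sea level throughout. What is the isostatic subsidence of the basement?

1.09 km

Submarine loading: the sediment displaces seawater, and the subsidence is in turn flooded, so s (ρ_m − ρ_w) = t (ρ_sed − ρ_w).
s = 2.52 km × (2 − 1.03) / (3.27 − 1.03) = 1.09 km.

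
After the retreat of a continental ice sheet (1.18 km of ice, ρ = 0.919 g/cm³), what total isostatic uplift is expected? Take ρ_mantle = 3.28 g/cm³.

Removing the load lets mantle flow back in; uplift u satisfies ρ_ice t = ρ_m u.
u = t ρ_ice/ρ_m = 1.18 km × 0.919/3.28 = 0.331 km.

0.331 km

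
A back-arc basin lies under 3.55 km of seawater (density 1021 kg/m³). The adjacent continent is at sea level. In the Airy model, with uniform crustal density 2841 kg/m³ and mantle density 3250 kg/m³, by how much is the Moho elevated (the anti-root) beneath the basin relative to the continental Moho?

15.8 km

For local isostatic compensation: replacing crust with seawater at the top is compensated by replacing crust with mantle at the base: d (ρ_c − ρ_w) = a (ρ_m − ρ_c).
a = d (ρ_c − ρ_w)/(ρ_m − ρ_c) = 3.55 km × 1820/409 = 15.8 km.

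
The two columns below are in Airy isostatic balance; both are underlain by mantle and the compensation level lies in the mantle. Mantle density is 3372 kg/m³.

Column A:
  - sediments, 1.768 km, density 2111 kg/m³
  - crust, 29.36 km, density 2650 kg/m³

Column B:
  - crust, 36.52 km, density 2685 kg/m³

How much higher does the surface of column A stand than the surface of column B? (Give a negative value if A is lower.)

For any compensation level in the mantle, the mantle terms cancel and isostasy reduces to e = (Σt_A − Σt_B) − (Σ(ρt)_A − Σ(ρt)_B) / ρ_m.
Σt_A = 31.128 km; Σt_B = 36.52 km; Σ(ρt)_A = 81536.248; Σ(ρt)_B = 98056.2 (in km·kg/m³).
e = (31.128 − 36.52) − (81536.248 − 98056.2) / 3372 = −0.493 km.

−0.493 km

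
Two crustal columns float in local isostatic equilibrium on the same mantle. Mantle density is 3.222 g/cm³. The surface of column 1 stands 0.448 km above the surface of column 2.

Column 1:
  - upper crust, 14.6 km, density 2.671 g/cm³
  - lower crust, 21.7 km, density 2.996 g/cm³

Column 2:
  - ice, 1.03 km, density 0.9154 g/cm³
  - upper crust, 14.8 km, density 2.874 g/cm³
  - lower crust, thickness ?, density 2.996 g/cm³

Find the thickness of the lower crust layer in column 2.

17.6 km

Take the compensation level at the base of the deeper column (depth z_c below the surface of column 1) and equate Σ ρ_i t_i down to z_c; mantle fills any gap and the z_c terms cancel.
Column 1: 14.6×2.671 + 21.7×2.996 + (z_c − 36.3)×3.222
Column 2: 0.448×0 + 1.03×0.9154 + 14.8×2.874 + x×2.996 + (z_c − 0.448 − 15.83 − x)×3.222
The z_c×3.222 term appears on both sides and cancels. Collect the known terms of each column as K = Σ(ρt)_known − 3.222 × (depth of known layers): K_1 = 104.0098 − 3.222×36.3 = −12.9488; K_2 = 43.478062 − 3.222×(0.448 + 15.83) = −8.969654.
Balance: K_1 = K_2 − x×(3.222 − 2.996), so x = (K_2 − K_1)/(3.222 − 2.996) = 3.97915/0.226 = 17.6 km.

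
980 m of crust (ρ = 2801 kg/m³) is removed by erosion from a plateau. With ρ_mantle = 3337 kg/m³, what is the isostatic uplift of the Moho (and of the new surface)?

Unloading: uplift u = e ρ_c/ρ_m = 980 m × 2801/3337 = 823 m.

823 m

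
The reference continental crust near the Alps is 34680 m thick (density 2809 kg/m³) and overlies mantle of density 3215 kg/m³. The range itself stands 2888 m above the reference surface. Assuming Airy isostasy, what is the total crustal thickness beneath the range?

Root depth r = h ρ_c / (ρ_m − ρ_c) = 2888 m × 2809 / 406 = 19980 m.
Total thickness = T + h + r = 34680 m + 2888 m + 19980 m = 57500 m.

57500 m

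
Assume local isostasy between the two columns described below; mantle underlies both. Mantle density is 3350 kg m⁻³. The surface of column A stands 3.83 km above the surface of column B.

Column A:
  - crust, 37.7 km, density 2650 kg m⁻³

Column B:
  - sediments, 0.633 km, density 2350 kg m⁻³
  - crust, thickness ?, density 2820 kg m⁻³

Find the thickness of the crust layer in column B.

24.4 km

Take the compensation level at the base of the deeper column (depth z_c below the surface of column A) and equate Σ ρ_i t_i down to z_c; mantle fills any gap and the z_c terms cancel.
Column A: 37.7×2650 + (z_c − 37.7)×3350
Column B: 3.83×0 + 0.633×2350 + x×2820 + (z_c − 3.83 − 0.633 − x)×3350
The z_c×3350 term appears on both sides and cancels. Collect the known terms of each column as K = Σ(ρt)_known − 3350 × (depth of known layers): K_A = 99905 − 3350×37.7 = −26390; K_B = 1487.55 − 3350×(3.83 + 0.633) = −13463.5.
Balance: K_A = K_B − x×(3350 − 2820), so x = (K_B − K_A)/(3350 − 2820) = 12926.5/530 = 24.4 km.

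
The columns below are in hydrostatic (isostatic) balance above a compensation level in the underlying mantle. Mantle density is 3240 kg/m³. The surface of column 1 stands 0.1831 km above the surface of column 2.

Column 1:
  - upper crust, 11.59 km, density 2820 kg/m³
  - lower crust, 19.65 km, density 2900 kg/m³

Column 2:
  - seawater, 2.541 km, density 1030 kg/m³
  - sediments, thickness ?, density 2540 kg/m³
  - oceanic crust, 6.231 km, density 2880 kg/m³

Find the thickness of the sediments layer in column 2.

4.42 km

Take the compensation level at the base of the deeper column (depth z_c below the surface of column 1) and equate Σ ρ_i t_i down to z_c; mantle fills any gap and the z_c terms cancel.
Column 1: 11.59×2820 + 19.65×2900 + (z_c − 31.24)×3240
Column 2: 0.1831×0 + 2.541×1030 + x×2540 + 6.231×2880 + (z_c − 0.1831 − 8.772 − x)×3240
The z_c×3240 term appears on both sides and cancels. Collect the known terms of each column as K = Σ(ρt)_known − 3240 × (depth of known layers): K_1 = 89668.8 − 3240×31.24 = −11548.8; K_2 = 20562.51 − 3240×(0.1831 + 8.772) = −8452.014.
Balance: K_1 = K_2 − x×(3240 − 2540), so x = (K_2 − K_1)/(3240 − 2540) = 3096.79/700 = 4.42 km.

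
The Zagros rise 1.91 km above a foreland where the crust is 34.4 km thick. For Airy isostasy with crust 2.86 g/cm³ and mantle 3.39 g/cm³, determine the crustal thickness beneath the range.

46.6 km

Root depth r = h ρ_c / (ρ_m − ρ_c) = 1.91 km × 2.86 / 0.53 = 10.31 km.
Total thickness = T + h + r = 34.4 km + 1.91 km + 10.31 km = 46.6 km.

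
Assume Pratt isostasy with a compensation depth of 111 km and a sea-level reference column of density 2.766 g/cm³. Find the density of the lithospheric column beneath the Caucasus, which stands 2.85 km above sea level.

2.7 g/cm³

Pratt balance: ρ_ref D = ρ (D + h).
ρ = ρ_ref D/(D + h) = 2.766 × 111 km/(111 km + 2.85 km) = 2.7 g/cm³.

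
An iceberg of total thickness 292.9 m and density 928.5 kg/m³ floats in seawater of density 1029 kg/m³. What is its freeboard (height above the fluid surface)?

Floating equilibrium: submerged depth d = t ρ_obj/ρ_fluid = 292.9 m × 928.5/1029 = 264.3 m.
Freeboard = t − d = 292.9 m − 264.3 m = 28.6 m.

28.6 m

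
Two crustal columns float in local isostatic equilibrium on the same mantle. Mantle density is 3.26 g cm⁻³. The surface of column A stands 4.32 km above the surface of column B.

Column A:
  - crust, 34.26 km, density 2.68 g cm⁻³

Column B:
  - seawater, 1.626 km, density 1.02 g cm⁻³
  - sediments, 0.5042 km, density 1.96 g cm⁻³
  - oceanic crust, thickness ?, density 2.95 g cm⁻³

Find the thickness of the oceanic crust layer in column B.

4.81 km

Take the compensation level at the base of the deeper column (depth z_c below the surface of column A) and equate Σ ρ_i t_i down to z_c; mantle fills any gap and the z_c terms cancel.
Column A: 34.26×2.68 + (z_c − 34.26)×3.26
Column B: 4.32×0 + 1.626×1.02 + 0.5042×1.96 + x×2.95 + (z_c − 4.32 − 2.1302 − x)×3.26
The z_c×3.26 term appears on both sides and cancels. Collect the known terms of each column as K = Σ(ρt)_known − 3.26 × (depth of known layers): K_A = 91.8168 − 3.26×34.26 = −19.8708; K_B = 2.646752 − 3.26×(4.32 + 2.1302) = −18.3809.
Balance: K_A = K_B − x×(3.26 − 2.95), so x = (K_B − K_A)/(3.26 − 2.95) = 1.4899/0.31 = 4.81 km.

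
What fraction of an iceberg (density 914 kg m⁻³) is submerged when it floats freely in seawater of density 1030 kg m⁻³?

88.7%

Submerged fraction = ρ_obj/ρ_fluid = 914/1030 = 88.7%.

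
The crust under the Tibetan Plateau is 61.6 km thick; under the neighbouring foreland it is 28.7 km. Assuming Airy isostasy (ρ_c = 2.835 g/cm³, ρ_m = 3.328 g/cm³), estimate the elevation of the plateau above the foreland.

4.87 km

Excess crust Δ = 61.6 km − 28.7 km = 32.9 km, split between elevation h and root r with h + r = Δ.
Airy balance ρ_c h = (ρ_m − ρ_c) r gives r = h ρ_c/(ρ_m − ρ_c), so h (1 + ρ_c/(ρ_m − ρ_c)) = Δ, i.e. h = Δ (ρ_m − ρ_c)/ρ_m.
h = 32.9 km × 0.493/3.328 = 4.87 km.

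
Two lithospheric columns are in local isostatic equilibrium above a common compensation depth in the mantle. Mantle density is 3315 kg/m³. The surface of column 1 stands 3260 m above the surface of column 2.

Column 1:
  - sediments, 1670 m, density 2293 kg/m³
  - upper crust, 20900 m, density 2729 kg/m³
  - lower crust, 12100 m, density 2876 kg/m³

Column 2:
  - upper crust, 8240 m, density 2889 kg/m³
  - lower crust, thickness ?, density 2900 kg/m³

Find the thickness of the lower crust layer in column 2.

11900 m

Take the compensation level at the base of the deeper column (depth z_c below the surface of column 1) and equate Σ ρ_i t_i down to z_c; mantle fills any gap and the z_c terms cancel.
Column 1: 1670×2293 + 20900×2729 + 12100×2876 + (z_c − 34670)×3315
Column 2: 3260×0 + 8240×2889 + x×2900 + (z_c − 3260 − 8240 − x)×3315
The z_c×3315 term appears on both sides and cancels. Collect the known terms of each column as K = Σ(ρt)_known − 3315 × (depth of known layers): K_1 = 95665010 − 3315×34670 = −19266040; K_2 = 23805360 − 3315×(3260 + 8240) = −14317140.
Balance: K_1 = K_2 − x×(3315 − 2900), so x = (K_2 − K_1)/(3315 − 2900) = 4948900/415 = 11900 m.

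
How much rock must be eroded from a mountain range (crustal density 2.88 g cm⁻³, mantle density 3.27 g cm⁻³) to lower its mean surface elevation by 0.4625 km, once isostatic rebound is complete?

Net drop Δ = e − u = e − e ρ_c/ρ_m = e (ρ_m − ρ_c)/ρ_m.
e = Δ ρ_m/(ρ_m − ρ_c) = 0.4625 km × 3.27/0.39 = 3.88 km.

3.88 km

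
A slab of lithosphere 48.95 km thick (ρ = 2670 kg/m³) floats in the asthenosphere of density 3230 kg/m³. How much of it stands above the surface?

Floating equilibrium: submerged depth d = t ρ_obj/ρ_fluid = 48.95 km × 2670/3230 = 40.46 km.
Freeboard = t − d = 48.95 km − 40.46 km = 8.49 km.

8.49 km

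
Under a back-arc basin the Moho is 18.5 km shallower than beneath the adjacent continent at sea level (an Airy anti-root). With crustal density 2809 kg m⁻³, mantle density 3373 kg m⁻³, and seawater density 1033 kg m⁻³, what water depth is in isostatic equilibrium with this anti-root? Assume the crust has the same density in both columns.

5.88 km

Replacing a thickness d of crust by seawater at the top must be balanced by replacing crust with mantle at the base: d (ρ_c − ρ_w) = a (ρ_m − ρ_c).
d = a (ρ_m − ρ_c)/(ρ_c − ρ_w) = 18.5 km × 564/1776 = 5.88 km.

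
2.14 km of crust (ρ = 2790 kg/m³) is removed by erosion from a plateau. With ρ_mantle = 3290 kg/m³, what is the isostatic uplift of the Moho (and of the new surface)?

Unloading: uplift u = e ρ_c/ρ_m = 2.14 km × 2790/3290 = 1.81 km.

1.81 km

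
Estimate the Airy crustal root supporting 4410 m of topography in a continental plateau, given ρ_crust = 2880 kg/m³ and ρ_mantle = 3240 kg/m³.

35300 m

Balancing pressure at the compensation depth: the weight of the topography is balanced by the buoyancy of the root, ρ_c h = (ρ_m − ρ_c) r.
r = h · ρ_c / (ρ_m − ρ_c) = 4410 m × 2880 / (3240 − 2880) = 35300 m.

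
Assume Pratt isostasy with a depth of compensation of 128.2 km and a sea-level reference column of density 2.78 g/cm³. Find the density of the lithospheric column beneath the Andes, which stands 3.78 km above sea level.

2.7 g/cm³

Pratt balance: ρ_ref D = ρ (D + h).
ρ = ρ_ref D/(D + h) = 2.78 × 128.2 km/(128.2 km + 3.78 km) = 2.7 g/cm³.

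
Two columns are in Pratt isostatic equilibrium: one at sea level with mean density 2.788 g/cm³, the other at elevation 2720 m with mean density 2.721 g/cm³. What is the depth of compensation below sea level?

ρ_ref D = ρ (D + h) → D (ρ_ref − ρ) = ρ h.
D = ρ h/(ρ_ref − ρ) = 2.721 × 2720 m/(2.788 − 2.721) = 110000 m.

110000 m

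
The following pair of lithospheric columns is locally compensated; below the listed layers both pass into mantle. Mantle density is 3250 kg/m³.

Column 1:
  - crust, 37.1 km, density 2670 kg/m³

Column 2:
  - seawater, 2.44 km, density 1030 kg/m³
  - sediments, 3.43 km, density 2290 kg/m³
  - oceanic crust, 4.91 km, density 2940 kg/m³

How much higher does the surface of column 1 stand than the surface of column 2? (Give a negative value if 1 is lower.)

For any compensation level in the mantle, the mantle terms cancel and isostasy reduces to e = (Σt_1 − Σt_2) − (Σ(ρt)_1 − Σ(ρt)_2) / ρ_m.
Σt_1 = 37.1 km; Σt_2 = 10.78 km; Σ(ρt)_1 = 99057; Σ(ρt)_2 = 24803.3 (in km·kg/m³).
e = (37.1 − 10.78) − (99057 − 24803.3) / 3250 = 3.47 km.

3.47 km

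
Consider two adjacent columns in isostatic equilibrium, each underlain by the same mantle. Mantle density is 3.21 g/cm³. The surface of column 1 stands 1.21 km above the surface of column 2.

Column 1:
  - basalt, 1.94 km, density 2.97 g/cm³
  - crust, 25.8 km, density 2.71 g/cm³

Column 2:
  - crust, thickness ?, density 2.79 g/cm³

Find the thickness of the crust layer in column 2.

Take the compensation level at the base of the deeper column (depth z_c below the surface of column 1) and equate Σ ρ_i t_i down to z_c; mantle fills any gap and the z_c terms cancel.
Column 1: 1.94×2.97 + 25.8×2.71 + (z_c − 27.74)×3.21
Column 2: 1.21×0 + x×2.79 + (z_c − 1.21 − 0 − x)×3.21
The z_c×3.21 term appears on both sides and cancels. Collect the known terms of each column as K = Σ(ρt)_known − 3.21 × (depth of known layers): K_1 = 75.6798 − 3.21×27.74 = −13.3656; K_2 = 0 − 3.21×(1.21 + 0) = −3.8841.
Balance: K_1 = K_2 − x×(3.21 − 2.79), so x = (K_2 − K_1)/(3.21 − 2.79) = 9.4815/0.42 = 22.6 km.

22.6 km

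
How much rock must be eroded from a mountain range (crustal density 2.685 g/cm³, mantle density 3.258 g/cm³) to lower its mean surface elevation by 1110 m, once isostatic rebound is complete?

Net drop Δ = e − u = e − e ρ_c/ρ_m = e (ρ_m − ρ_c)/ρ_m.
e = Δ ρ_m/(ρ_m − ρ_c) = 1110 m × 3.258/0.573 = 6310 m.

6310 m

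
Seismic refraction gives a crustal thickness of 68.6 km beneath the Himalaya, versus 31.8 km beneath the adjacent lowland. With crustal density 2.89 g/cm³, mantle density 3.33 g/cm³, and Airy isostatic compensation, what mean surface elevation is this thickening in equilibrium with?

4.86 km

Excess crust Δ = 68.6 km − 31.8 km = 36.8 km, split between elevation h and root r with h + r = Δ.
Airy balance ρ_c h = (ρ_m − ρ_c) r gives r = h ρ_c/(ρ_m − ρ_c), so h (1 + ρ_c/(ρ_m − ρ_c)) = Δ, i.e. h = Δ (ρ_m − ρ_c)/ρ_m.
h = 36.8 km × 0.44/3.33 = 4.86 km.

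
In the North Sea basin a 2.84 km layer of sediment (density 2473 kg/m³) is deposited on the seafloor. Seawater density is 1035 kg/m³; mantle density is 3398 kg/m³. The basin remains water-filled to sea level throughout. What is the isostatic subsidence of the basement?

1.73 km

Submarine loading: the sediment displaces seawater, and the subsidence is in turn flooded, so s (ρ_m − ρ_w) = t (ρ_sed − ρ_w).
s = 2.84 km × (2473 − 1035) / (3398 − 1035) = 1.73 km.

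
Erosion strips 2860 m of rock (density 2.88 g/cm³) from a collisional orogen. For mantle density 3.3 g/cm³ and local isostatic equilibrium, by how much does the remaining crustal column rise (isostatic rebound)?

Unloading: uplift u = e ρ_c/ρ_m = 2860 m × 2.88/3.3 = 2500 m.

2500 m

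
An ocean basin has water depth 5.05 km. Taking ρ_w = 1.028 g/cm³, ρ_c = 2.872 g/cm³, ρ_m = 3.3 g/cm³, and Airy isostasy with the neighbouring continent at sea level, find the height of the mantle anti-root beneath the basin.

21.8 km

Equating mass per unit area of the two columns: replacing crust with seawater at the top is compensated by replacing crust with mantle at the base: d (ρ_c − ρ_w) = a (ρ_m − ρ_c).
a = d (ρ_c − ρ_w)/(ρ_m − ρ_c) = 5.05 km × 1.844/0.428 = 21.8 km.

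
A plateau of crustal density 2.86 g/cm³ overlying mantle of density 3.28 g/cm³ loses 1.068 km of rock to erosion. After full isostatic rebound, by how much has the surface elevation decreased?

0.137 km

Rebound u = e ρ_c/ρ_m = 1.068 km × 2.86/3.28 = 0.9312 km.
Net surface drop = e − u = 1.068 km − 0.9312 km = e (ρ_m − ρ_c)/ρ_m = 0.137 km.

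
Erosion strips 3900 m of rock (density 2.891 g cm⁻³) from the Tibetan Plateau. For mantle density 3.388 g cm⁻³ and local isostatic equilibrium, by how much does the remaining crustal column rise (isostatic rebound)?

Unloading: uplift u = e ρ_c/ρ_m = 3900 m × 2.891/3.388 = 3330 m.

3330 m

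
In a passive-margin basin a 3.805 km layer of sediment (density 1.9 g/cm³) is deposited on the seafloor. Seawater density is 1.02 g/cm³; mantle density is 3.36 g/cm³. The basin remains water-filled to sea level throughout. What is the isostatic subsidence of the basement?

Submarine loading: the sediment displaces seawater, and the subsidence is in turn flooded, so s (ρ_m − ρ_w) = t (ρ_sed − ρ_w).
s = 3.805 km × (1.9 − 1.02) / (3.36 − 1.02) = 1.43 km.

1.43 km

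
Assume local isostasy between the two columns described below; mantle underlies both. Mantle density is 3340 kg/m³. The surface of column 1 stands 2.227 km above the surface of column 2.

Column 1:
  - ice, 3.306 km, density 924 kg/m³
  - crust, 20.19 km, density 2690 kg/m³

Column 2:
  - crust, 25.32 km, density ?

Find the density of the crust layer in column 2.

2800 kg/m³

Take the compensation level at the base of the deeper column (depth z_c below the surface of column 1) and equate Σ ρ_i t_i down to z_c; mantle fills any gap and the z_c terms cancel.
Column 1: 3.306×924 + 20.19×2690 + (z_c − 23.496)×3340
Column 2: 2.227×0 + 25.32×ρ + (z_c − 2.227 − 25.32)×3340
The z_c×3340 term appears on both sides and cancels. Collect the known terms of each column as K = Σ(ρt)_known − 3340 × (depth of known layers): K_1 = 57365.844 − 3340×23.496 = −21110.796; K_2 = 0 − 3340×(2.227 + 25.32) = −92006.98.
Balance: K_1 = K_2 + 25.32×ρ, so ρ = (K_1 − K_2)/25.32 = 70896.2/25.32 = 2800 kg/m³.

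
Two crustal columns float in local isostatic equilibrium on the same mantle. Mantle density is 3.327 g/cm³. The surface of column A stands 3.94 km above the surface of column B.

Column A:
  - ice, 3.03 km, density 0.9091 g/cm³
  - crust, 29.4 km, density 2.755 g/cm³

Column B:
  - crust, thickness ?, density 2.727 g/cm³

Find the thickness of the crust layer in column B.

Take the compensation level at the base of the deeper column (depth z_c below the surface of column A) and equate Σ ρ_i t_i down to z_c; mantle fills any gap and the z_c terms cancel.
Column A: 3.03×0.9091 + 29.4×2.755 + (z_c − 32.43)×3.327
Column B: 3.94×0 + x×2.727 + (z_c − 3.94 − 0 − x)×3.327
The z_c×3.327 term appears on both sides and cancels. Collect the known terms of each column as K = Σ(ρt)_known − 3.327 × (depth of known layers): K_A = 83.751573 − 3.327×32.43 = −24.143037; K_B = 0 − 3.327×(3.94 + 0) = −13.10838.
Balance: K_A = K_B − x×(3.327 − 2.727), so x = (K_B − K_A)/(3.327 − 2.727) = 11.0347/0.6 = 18.4 km.

18.4 km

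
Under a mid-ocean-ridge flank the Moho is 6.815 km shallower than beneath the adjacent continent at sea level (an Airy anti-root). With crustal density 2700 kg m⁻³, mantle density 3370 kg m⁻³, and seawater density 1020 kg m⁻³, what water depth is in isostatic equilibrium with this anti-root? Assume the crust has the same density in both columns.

2.72 km

Replacing a thickness d of crust by seawater at the top must be balanced by replacing crust with mantle at the base: d (ρ_c − ρ_w) = a (ρ_m − ρ_c).
d = a (ρ_m − ρ_c)/(ρ_c − ρ_w) = 6.815 km × 670/1680 = 2.72 km.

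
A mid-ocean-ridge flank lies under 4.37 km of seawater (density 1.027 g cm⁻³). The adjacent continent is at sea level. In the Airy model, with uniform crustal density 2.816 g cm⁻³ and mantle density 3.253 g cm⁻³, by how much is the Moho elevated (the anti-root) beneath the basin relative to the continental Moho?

17.9 km

Balancing pressure at the compensation depth: replacing crust with seawater at the top is compensated by replacing crust with mantle at the base: d (ρ_c − ρ_w) = a (ρ_m − ρ_c).
a = d (ρ_c − ρ_w)/(ρ_m − ρ_c) = 4.37 km × 1.789/0.437 = 17.9 km.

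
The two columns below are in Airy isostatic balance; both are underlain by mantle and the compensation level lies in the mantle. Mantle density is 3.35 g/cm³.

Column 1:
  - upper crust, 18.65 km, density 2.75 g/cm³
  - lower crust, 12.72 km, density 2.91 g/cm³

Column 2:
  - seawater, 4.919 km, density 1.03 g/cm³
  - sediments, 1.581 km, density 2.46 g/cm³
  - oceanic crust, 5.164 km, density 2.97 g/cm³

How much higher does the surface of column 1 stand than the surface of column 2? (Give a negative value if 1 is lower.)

0.599 km

For any compensation level in the mantle, the mantle terms cancel and isostasy reduces to e = (Σt_1 − Σt_2) − (Σ(ρt)_1 − Σ(ρt)_2) / ρ_m.
Σt_1 = 31.37 km; Σt_2 = 11.664 km; Σ(ρt)_1 = 88.3027; Σ(ρt)_2 = 24.29291 (in km·g/cm³).
e = (31.37 − 11.664) − (88.3027 − 24.29291) / 3.35 = 0.599 km.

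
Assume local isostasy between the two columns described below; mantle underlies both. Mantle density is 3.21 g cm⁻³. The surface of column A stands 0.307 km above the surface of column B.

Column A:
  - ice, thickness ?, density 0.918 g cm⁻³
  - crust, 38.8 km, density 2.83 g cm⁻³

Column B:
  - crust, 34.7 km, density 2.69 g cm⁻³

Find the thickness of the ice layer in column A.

Take the compensation level at the base of the deeper column (depth z_c below the surface of column A) and equate Σ ρ_i t_i down to z_c; mantle fills any gap and the z_c terms cancel.
Column A: x×0.918 + 38.8×2.83 + (z_c − 38.8 − x)×3.21
Column B: 0.307×0 + 34.7×2.69 + (z_c − 0.307 − 34.7)×3.21
The z_c×3.21 term appears on both sides and cancels. Collect the known terms of each column as K = Σ(ρt)_known − 3.21 × (depth of known layers): K_A = 109.804 − 3.21×38.8 = −14.744; K_B = 93.343 − 3.21×(0.307 + 34.7) = −19.02947.
Balance: K_A − x×(3.21 − 0.918) = K_B, so x = (K_A − K_B)/(3.21 − 0.918) = 4.28547/2.292 = 1.87 km.

1.87 km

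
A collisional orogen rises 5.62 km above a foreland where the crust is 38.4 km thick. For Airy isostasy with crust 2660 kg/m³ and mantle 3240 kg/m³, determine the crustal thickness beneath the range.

69.8 km

Root depth r = h ρ_c / (ρ_m − ρ_c) = 5.62 km × 2660 / 580 = 25.77 km.
Total thickness = T + h + r = 38.4 km + 5.62 km + 25.77 km = 69.8 km.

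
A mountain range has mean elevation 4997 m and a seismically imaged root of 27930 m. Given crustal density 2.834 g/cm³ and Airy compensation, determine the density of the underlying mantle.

3.34 g/cm³

Airy balance: ρ_c h = (ρ_m − ρ_c) r → ρ_m = ρ_c (1 + h/r).
ρ_m = 2.834 × (1 + 4997 m/27930 m) = 3.34 g/cm³.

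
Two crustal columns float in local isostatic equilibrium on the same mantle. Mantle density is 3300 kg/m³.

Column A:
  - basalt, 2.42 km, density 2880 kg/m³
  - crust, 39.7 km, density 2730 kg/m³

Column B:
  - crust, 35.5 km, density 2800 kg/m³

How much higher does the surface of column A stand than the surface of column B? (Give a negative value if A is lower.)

For any compensation level in the mantle, the mantle terms cancel and isostasy reduces to e = (Σt_A − Σt_B) − (Σ(ρt)_A − Σ(ρt)_B) / ρ_m.
Σt_A = 42.12 km; Σt_B = 35.5 km; Σ(ρt)_A = 115350.6; Σ(ρt)_B = 99400 (in km·kg/m³).
e = (42.12 − 35.5) − (115350.6 − 99400) / 3300 = 1.79 km.

1.79 km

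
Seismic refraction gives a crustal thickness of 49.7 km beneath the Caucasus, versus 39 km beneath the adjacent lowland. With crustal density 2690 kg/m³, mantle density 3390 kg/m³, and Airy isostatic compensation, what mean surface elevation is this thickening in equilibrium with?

Excess crust Δ = 49.7 km − 39 km = 10.7 km, split between elevation h and root r with h + r = Δ.
Airy balance ρ_c h = (ρ_m − ρ_c) r gives r = h ρ_c/(ρ_m − ρ_c), so h (1 + ρ_c/(ρ_m − ρ_c)) = Δ, i.e. h = Δ (ρ_m − ρ_c)/ρ_m.
h = 10.7 km × 700/3390 = 2.21 km.

2.21 km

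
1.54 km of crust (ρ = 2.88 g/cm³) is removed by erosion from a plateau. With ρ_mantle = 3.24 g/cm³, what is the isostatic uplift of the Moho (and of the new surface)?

Unloading: uplift u = e ρ_c/ρ_m = 1.54 km × 2.88/3.24 = 1.37 km.

1.37 km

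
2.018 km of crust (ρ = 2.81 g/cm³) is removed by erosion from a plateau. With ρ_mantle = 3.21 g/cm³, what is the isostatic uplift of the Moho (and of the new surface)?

1.77 km

Unloading: uplift u = e ρ_c/ρ_m = 2.018 km × 2.81/3.21 = 1.77 km.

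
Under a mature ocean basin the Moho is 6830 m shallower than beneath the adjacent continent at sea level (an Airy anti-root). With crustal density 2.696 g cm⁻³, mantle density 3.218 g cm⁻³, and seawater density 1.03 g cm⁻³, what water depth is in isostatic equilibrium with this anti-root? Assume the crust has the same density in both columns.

2140 m

Replacing a thickness d of crust by seawater at the top must be balanced by replacing crust with mantle at the base: d (ρ_c − ρ_w) = a (ρ_m − ρ_c).
d = a (ρ_m − ρ_c)/(ρ_c − ρ_w) = 6830 m × 0.522/1.666 = 2140 m.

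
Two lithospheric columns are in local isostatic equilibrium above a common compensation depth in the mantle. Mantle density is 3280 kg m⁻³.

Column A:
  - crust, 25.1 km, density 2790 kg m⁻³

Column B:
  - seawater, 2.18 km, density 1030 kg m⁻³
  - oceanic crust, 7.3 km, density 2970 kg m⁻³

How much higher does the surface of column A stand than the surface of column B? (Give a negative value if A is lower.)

1.56 km

For any compensation level in the mantle, the mantle terms cancel and isostasy reduces to e = (Σt_A − Σt_B) − (Σ(ρt)_A − Σ(ρt)_B) / ρ_m.
Σt_A = 25.1 km; Σt_B = 9.48 km; Σ(ρt)_A = 70029; Σ(ρt)_B = 23926.4 (in km·kg m⁻³).
e = (25.1 − 9.48) − (70029 − 23926.4) / 3280 = 1.56 km.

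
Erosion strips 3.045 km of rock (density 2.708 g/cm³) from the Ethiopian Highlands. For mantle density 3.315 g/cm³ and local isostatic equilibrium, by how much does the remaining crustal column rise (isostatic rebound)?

2.49 km

Unloading: uplift u = e ρ_c/ρ_m = 3.045 km × 2.708/3.315 = 2.49 km.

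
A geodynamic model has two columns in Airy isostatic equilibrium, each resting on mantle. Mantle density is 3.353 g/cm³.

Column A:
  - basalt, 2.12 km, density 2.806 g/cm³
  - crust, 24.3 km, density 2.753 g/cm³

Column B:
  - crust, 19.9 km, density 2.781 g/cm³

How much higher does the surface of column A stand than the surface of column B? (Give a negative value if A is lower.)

1.3 km

For any compensation level in the mantle, the mantle terms cancel and isostasy reduces to e = (Σt_A − Σt_B) − (Σ(ρt)_A − Σ(ρt)_B) / ρ_m.
Σt_A = 26.42 km; Σt_B = 19.9 km; Σ(ρt)_A = 72.84662; Σ(ρt)_B = 55.3419 (in km·g/cm³).
e = (26.42 − 19.9) − (72.84662 − 55.3419) / 3.353 = 1.3 km.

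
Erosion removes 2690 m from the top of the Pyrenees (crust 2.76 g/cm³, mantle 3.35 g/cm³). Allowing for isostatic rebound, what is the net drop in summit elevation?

Rebound u = e ρ_c/ρ_m = 2690 m × 2.76/3.35 = 2216 m.
Net surface drop = e − u = 2690 m − 2216 m = e (ρ_m − ρ_c)/ρ_m = 474 m.

474 m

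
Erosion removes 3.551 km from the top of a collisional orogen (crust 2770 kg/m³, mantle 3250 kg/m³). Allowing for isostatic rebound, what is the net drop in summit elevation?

Rebound u = e ρ_c/ρ_m = 3.551 km × 2770/3250 = 3.027 km.
Net surface drop = e − u = 3.551 km − 3.027 km = e (ρ_m − ρ_c)/ρ_m = 0.524 km.

0.524 km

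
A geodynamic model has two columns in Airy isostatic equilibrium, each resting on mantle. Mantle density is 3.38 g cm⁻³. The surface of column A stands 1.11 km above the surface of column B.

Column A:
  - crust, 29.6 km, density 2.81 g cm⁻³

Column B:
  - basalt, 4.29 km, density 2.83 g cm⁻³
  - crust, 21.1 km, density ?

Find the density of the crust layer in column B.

2.87 g cm⁻³

Take the compensation level at the base of the deeper column (depth z_c below the surface of column A) and equate Σ ρ_i t_i down to z_c; mantle fills any gap and the z_c terms cancel.
Column A: 29.6×2.81 + (z_c − 29.6)×3.38
Column B: 1.11×0 + 4.29×2.83 + 21.1×ρ + (z_c − 1.11 − 25.39)×3.38
The z_c×3.38 term appears on both sides and cancels. Collect the known terms of each column as K = Σ(ρt)_known − 3.38 × (depth of known layers): K_A = 83.176 − 3.38×29.6 = −16.872; K_B = 12.1407 − 3.38×(1.11 + 25.39) = −77.4293.
Balance: K_A = K_B + 21.1×ρ, so ρ = (K_A − K_B)/21.1 = 60.5573/21.1 = 2.87 g cm⁻³.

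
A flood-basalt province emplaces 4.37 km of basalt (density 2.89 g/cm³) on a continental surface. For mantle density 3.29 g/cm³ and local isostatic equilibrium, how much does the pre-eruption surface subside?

3.84 km

Subaerial loading: s = t ρ_load / ρ_m.
s = 4.37 km × 2.89/3.29 = 3.84 km.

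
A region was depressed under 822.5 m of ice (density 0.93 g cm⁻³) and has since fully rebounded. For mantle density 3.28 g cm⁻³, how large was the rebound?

Removing the load lets mantle flow back in; uplift u satisfies ρ_ice t = ρ_m u.
u = t ρ_ice/ρ_m = 822.5 m × 0.93/3.28 = 233 m.

233 m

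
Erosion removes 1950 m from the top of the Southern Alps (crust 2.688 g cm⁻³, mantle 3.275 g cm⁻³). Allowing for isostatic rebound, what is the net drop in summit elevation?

Rebound u = e ρ_c/ρ_m = 1950 m × 2.688/3.275 = 1600 m.
Net surface drop = e − u = 1950 m − 1600 m = e (ρ_m − ρ_c)/ρ_m = 350 m.

350 m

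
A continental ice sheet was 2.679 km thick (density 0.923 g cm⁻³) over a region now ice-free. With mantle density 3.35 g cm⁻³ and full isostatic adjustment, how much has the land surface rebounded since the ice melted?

Removing the load lets mantle flow back in; uplift u satisfies ρ_ice t = ρ_m u.
u = t ρ_ice/ρ_m = 2.679 km × 0.923/3.35 = 0.738 km.

0.738 km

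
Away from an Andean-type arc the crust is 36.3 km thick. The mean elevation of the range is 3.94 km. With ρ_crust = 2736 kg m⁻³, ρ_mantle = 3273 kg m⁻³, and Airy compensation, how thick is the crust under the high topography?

Root depth r = h ρ_c / (ρ_m − ρ_c) = 3.94 km × 2736 / 537 = 20.07 km.
Total thickness = T + h + r = 36.3 km + 3.94 km + 20.07 km = 60.3 km.

60.3 km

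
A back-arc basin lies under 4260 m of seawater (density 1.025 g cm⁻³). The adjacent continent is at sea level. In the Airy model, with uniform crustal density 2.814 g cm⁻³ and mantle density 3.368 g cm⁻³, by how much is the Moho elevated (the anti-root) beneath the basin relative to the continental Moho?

For local isostatic compensation: replacing crust with seawater at the top is compensated by replacing crust with mantle at the base: d (ρ_c − ρ_w) = a (ρ_m − ρ_c).
a = d (ρ_c − ρ_w)/(ρ_m − ρ_c) = 4260 m × 1.789/0.554 = 13800 m.

13800 m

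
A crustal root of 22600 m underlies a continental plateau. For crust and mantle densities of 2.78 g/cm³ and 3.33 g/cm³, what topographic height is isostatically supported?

4470 m

Equating mass per unit area of the two columns: ρ_c h = (ρ_m − ρ_c) r.
h = r (ρ_m − ρ_c) / ρ_c = 22600 m × (3.33 − 2.78) / 2.78 = 4470 m.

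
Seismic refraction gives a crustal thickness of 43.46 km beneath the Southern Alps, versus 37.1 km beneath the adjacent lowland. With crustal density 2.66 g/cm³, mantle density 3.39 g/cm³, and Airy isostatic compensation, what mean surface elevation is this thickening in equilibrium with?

Excess crust Δ = 43.46 km − 37.1 km = 6.36 km, split between elevation h and root r with h + r = Δ.
Airy balance ρ_c h = (ρ_m − ρ_c) r gives r = h ρ_c/(ρ_m − ρ_c), so h (1 + ρ_c/(ρ_m − ρ_c)) = Δ, i.e. h = Δ (ρ_m − ρ_c)/ρ_m.
h = 6.36 km × 0.73/3.39 = 1.37 km.

1.37 km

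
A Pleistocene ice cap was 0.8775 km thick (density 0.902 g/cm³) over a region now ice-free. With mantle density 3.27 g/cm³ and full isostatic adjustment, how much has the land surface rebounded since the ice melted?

Removing the load lets mantle flow back in; uplift u satisfies ρ_ice t = ρ_m u.
u = t ρ_ice/ρ_m = 0.8775 km × 0.902/3.27 = 0.242 km.

0.242 km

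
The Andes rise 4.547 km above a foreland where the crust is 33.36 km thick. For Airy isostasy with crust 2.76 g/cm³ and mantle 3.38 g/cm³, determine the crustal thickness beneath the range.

58.1 km

Root depth r = h ρ_c / (ρ_m − ρ_c) = 4.547 km × 2.76 / 0.62 = 20.24 km.
Total thickness = T + h + r = 33.36 km + 4.547 km + 20.24 km = 58.1 km.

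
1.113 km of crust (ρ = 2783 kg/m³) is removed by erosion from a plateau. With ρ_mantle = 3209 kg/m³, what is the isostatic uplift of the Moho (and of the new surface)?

0.965 km

Unloading: uplift u = e ρ_c/ρ_m = 1.113 km × 2783/3209 = 0.965 km.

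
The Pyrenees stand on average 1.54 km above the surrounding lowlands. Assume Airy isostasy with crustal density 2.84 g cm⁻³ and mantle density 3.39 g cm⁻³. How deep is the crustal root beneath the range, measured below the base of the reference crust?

By Archimedes' principle applied to the lithosphere: the weight of the topography is balanced by the buoyancy of the root, ρ_c h = (ρ_m − ρ_c) r.
r = h · ρ_c / (ρ_m − ρ_c) = 1.54 km × 2.84 / (3.39 − 2.84) = 7.95 km.

7.95 km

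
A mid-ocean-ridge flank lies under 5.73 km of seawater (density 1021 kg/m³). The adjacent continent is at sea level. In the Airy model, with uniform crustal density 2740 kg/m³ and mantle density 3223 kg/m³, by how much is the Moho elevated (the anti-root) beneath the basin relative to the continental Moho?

20.4 km

Isostatic balance requires: replacing crust with seawater at the top is compensated by replacing crust with mantle at the base: d (ρ_c − ρ_w) = a (ρ_m − ρ_c).
a = d (ρ_c − ρ_w)/(ρ_m − ρ_c) = 5.73 km × 1719/483 = 20.4 km.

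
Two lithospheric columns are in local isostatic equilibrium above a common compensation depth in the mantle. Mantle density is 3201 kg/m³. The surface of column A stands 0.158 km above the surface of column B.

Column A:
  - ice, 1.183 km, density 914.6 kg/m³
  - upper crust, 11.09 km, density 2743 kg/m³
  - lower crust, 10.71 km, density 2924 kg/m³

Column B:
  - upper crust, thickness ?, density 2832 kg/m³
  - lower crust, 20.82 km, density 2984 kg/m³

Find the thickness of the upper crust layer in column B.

Take the compensation level at the base of the deeper column (depth z_c below the surface of column A) and equate Σ ρ_i t_i down to z_c; mantle fills any gap and the z_c terms cancel.
Column A: 1.183×914.6 + 11.09×2743 + 10.71×2924 + (z_c − 22.983)×3201
Column B: 0.158×0 + x×2832 + 20.82×2984 + (z_c − 0.158 − 20.82 − x)×3201
The z_c×3201 term appears on both sides and cancels. Collect the known terms of each column as K = Σ(ρt)_known − 3201 × (depth of known layers): K_A = 62817.8818 − 3201×22.983 = −10750.7012; K_B = 62126.88 − 3201×(0.158 + 20.82) = −5023.698.
Balance: K_A = K_B − x×(3201 − 2832), so x = (K_B − K_A)/(3201 − 2832) = 5727/369 = 15.5 km.

15.5 km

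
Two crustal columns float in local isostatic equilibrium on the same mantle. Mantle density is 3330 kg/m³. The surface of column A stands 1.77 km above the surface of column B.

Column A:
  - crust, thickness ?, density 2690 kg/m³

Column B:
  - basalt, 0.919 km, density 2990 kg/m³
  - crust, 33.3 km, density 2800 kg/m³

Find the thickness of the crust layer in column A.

Take the compensation level at the base of the deeper column (depth z_c below the surface of column A) and equate Σ ρ_i t_i down to z_c; mantle fills any gap and the z_c terms cancel.
Column A: x×2690 + (z_c − 0 − x)×3330
Column B: 1.77×0 + 0.919×2990 + 33.3×2800 + (z_c − 1.77 − 34.219)×3330
The z_c×3330 term appears on both sides and cancels. Collect the known terms of each column as K = Σ(ρt)_known − 3330 × (depth of known layers): K_A = 0 − 3330×0 = 0; K_B = 95987.81 − 3330×(1.77 + 34.219) = −23855.56.
Balance: K_A − x×(3330 − 2690) = K_B, so x = (K_A − K_B)/(3330 − 2690) = 23855.6/640 = 37.3 km.

37.3 km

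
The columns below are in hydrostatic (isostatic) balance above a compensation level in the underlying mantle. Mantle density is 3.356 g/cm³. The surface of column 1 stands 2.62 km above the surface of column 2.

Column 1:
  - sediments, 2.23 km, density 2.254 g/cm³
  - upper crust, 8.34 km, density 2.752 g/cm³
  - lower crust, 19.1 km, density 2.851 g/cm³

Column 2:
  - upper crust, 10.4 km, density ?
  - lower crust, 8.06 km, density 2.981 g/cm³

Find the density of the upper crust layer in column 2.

Take the compensation level at the base of the deeper column (depth z_c below the surface of column 1) and equate Σ ρ_i t_i down to z_c; mantle fills any gap and the z_c terms cancel.
Column 1: 2.23×2.254 + 8.34×2.752 + 19.1×2.851 + (z_c − 29.67)×3.356
Column 2: 2.62×0 + 10.4×ρ + 8.06×2.981 + (z_c − 2.62 − 18.46)×3.356
The z_c×3.356 term appears on both sides and cancels. Collect the known terms of each column as K = Σ(ρt)_known − 3.356 × (depth of known layers): K_1 = 82.4322 − 3.356×29.67 = −17.14032; K_2 = 24.02686 − 3.356×(2.62 + 18.46) = −46.71762.
Balance: K_1 = K_2 + 10.4×ρ, so ρ = (K_1 − K_2)/10.4 = 29.5773/10.4 = 2.84 g/cm³.

2.84 g/cm³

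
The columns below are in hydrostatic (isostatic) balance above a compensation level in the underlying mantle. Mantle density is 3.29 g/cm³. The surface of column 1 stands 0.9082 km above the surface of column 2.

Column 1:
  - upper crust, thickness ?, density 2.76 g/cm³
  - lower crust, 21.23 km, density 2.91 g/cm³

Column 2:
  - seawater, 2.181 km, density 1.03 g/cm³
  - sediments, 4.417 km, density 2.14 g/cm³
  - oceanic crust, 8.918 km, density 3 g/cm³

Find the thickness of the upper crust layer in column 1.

14.2 km

Take the compensation level at the base of the deeper column (depth z_c below the surface of column 1) and equate Σ ρ_i t_i down to z_c; mantle fills any gap and the z_c terms cancel.
Column 1: x×2.76 + 21.23×2.91 + (z_c − 21.23 − x)×3.29
Column 2: 0.9082×0 + 2.181×1.03 + 4.417×2.14 + 8.918×3 + (z_c − 0.9082 − 15.516)×3.29
The z_c×3.29 term appears on both sides and cancels. Collect the known terms of each column as K = Σ(ρt)_known − 3.29 × (depth of known layers): K_1 = 61.7793 − 3.29×21.23 = −8.0674; K_2 = 38.45281 − 3.29×(0.9082 + 15.516) = −15.582808.
Balance: K_1 − x×(3.29 − 2.76) = K_2, so x = (K_1 − K_2)/(3.29 − 2.76) = 7.51541/0.53 = 14.2 km.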